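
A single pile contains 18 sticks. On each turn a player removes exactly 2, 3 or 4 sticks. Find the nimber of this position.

0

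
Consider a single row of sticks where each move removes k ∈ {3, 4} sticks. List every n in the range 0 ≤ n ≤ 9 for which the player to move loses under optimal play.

0, 1, 2, 7, 8, 9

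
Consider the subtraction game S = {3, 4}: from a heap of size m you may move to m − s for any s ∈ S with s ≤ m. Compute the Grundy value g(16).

0

Build the Grundy sequence with g(k) = mex{g(k−s) : s ∈ {3, 4}, s ≤ k}:
k:     0  1  2  3  4  5  6  7  8  9 10 11 12 13 14 15 16
g(k):  0  0  0  1  1  1  2  0  0  0  1  1  1  2  0  0  0
So g(16) = 0.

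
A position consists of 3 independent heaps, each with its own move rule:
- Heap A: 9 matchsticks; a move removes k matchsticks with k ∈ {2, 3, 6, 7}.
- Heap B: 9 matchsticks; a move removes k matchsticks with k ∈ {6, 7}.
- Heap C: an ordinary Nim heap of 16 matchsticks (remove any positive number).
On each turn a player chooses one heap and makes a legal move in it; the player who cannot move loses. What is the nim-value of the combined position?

Grundy values for heap A (subtraction set {2, 3, 6, 7}):
g(0) = mex{} = 0
g(1) = mex{} = 0
g(2) = mex{0} = 1
g(3) = mex{0} = 1
g(4) = mex{0,1} = 2
g(5) = mex{1} = 0
g(6) = mex{0,1,2} = 3
g(7) = mex{0,2} = 1
g(8) = mex{0,1,3} = 2
g(9) = mex{1,3} = 0
So g(9) = 0.
Grundy values for heap B (subtraction set {6, 7}):
k:     0  1  2  3  4  5  6  7  8  9
g(k):  0  0  0  0  0  0  1  1  1  1
So g(9) = 1.
Heap C is a plain Nim heap of size 16, so its Grundy value is 16.
The value of a disjunctive sum is the nim-sum of the parts.
Combined value = 0 XOR 1 XOR 16 = 17.

17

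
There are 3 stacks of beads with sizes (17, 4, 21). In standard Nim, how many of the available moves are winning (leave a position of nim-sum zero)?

0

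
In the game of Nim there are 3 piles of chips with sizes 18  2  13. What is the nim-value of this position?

29

Compute the nim-sum pairwise:
18 ^ 2 = 16
16 ^ 13 = 29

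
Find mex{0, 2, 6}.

1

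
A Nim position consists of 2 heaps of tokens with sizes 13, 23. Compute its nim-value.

In binary:
  01101  (13)
  10111  (23)
  -----
  11010  (26)

26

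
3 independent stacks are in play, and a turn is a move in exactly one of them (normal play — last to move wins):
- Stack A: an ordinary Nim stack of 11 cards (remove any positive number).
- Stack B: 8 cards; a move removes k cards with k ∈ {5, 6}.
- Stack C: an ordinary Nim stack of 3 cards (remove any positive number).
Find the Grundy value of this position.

9

Stack A is a plain Nim stack of size 11, so its Grundy value is 11.
Build the Grundy sequence for stack B with g(k) = mex{g(k−s) : s ∈ {5, 6}, s ≤ k}:
g(0) = mex{} = 0
g(1) = mex{} = 0
g(2) = mex{} = 0
g(3) = mex{} = 0
g(4) = mex{} = 0
g(5) = mex{0} = 1
g(6) = mex{0} = 1
g(7) = mex{0} = 1
g(8) = mex{0} = 1
So g(8) = 1.
Stack C is a plain Nim stack of size 3, so its Grundy value is 3.
The value of a disjunctive sum is the nim-sum of the parts.
Combined value = 11 ⊕ 1 ⊕ 3 = 9.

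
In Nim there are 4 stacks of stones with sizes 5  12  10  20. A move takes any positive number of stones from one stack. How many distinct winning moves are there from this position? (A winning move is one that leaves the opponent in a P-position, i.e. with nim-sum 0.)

1

Compute the nim-sum pairwise:
5 ^ 12 = 9
9 ^ 10 = 3
3 ^ 20 = 23
The overall nim-sum is X = 23. A stack of size p has a winning move iff p XOR X < p (reduce it to p XOR X).
  5: 5 XOR 23 = 18 ≥ 5 — no move.
  12: 12 XOR 23 = 27 ≥ 12 — no move.
  10: 10 XOR 23 = 29 ≥ 10 — no move.
  20: 20 XOR 23 = 3 < 20 — winning move (to 3).
That gives 1 winning move.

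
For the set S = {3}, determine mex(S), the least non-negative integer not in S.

0 is not in the set, so the mex is 0.

0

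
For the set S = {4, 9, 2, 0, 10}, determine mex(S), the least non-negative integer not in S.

0 is in the set but 1 is not, so the mex is 1.

1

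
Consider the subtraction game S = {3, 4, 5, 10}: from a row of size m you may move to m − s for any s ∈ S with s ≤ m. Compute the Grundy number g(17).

0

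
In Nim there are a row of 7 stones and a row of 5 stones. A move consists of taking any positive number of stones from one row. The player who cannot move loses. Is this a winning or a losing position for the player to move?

Bitwise XOR of the heap sizes:
  111  (7)
  101  (5)
  ---
  010  (2)
The nim-sum is 2 ≠ 0, so this is an N-position: the player to move can win.

Winning position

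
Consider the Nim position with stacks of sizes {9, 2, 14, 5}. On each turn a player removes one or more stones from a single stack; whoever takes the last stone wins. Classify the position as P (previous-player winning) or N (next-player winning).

Compute the nim-sum pairwise:
9 XOR 2 = 11
11 XOR 14 = 5
5 XOR 5 = 0
The nim-sum is 0, so this is a P-position: the player to move is in a losing position under optimal play.

P-position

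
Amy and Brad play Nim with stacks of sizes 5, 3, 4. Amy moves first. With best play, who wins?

Compute the nim-sum pairwise:
5 ^ 3 = 6
6 ^ 4 = 2
The nim-sum is 2 ≠ 0, so this is an N-position: the player to move can win; Amy has a winning move.

Amy wins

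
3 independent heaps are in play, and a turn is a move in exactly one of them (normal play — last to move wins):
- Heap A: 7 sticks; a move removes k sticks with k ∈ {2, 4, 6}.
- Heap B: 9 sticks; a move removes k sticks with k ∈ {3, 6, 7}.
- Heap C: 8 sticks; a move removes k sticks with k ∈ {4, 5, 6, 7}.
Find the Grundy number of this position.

Grundy values for heap A (subtraction set {2, 4, 6}):
k:     0  1  2  3  4  5  6  7
g(k):  0  0  1  1  2  2  3  3
So g(7) = 3.
For heap B, compute g(0), g(1), … with moves {3, 6, 7}:
k:     0  1  2  3  4  5  6  7  8  9
g(k):  0  0  0  1  1  1  2  2  2  3
So g(9) = 3.
Build the Grundy sequence for heap C with g(k) = mex{g(k−s) : s ∈ {4, 5, 6, 7}, s ≤ k}:
g(0) = mex{} = 0
g(1) = mex{} = 0
g(2) = mex{} = 0
g(3) = mex{} = 0
g(4) = mex{0} = 1
g(5) = mex{0} = 1
g(6) = mex{0} = 1
g(7) = mex{0} = 1
g(8) = mex{0,1} = 2
So g(8) = 2.
The value of a disjunctive sum is the nim-sum of the parts.
Combined value = 3 XOR 3 XOR 2 = 2.

2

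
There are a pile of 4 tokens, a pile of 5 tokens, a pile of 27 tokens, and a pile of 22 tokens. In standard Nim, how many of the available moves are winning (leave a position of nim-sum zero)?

1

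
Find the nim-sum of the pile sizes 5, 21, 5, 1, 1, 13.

24

Bitwise XOR of the heap sizes:
  00101  (5)
  10101  (21)
  00101  (5)
  00001  (1)
  00001  (1)
  01101  (13)
  -----
  11000  (24)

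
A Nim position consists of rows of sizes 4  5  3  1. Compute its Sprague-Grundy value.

3

Nim-sum: 4 XOR 5 XOR 3 XOR 1 = 3.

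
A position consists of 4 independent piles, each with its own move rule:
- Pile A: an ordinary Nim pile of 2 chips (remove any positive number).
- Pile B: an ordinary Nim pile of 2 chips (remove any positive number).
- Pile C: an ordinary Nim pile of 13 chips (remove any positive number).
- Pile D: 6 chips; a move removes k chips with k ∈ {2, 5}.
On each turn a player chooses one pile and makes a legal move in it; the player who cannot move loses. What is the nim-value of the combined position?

12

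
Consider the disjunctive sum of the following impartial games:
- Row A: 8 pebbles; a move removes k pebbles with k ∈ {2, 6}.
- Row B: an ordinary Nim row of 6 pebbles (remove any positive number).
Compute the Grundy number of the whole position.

6

Build the Grundy sequence for row A with g(k) = mex{g(k−s) : s ∈ {2, 6}, s ≤ k}:
g(0) = mex{} = 0
g(1) = mex{} = 0
g(2) = mex{0} = 1
g(3) = mex{0} = 1
g(4) = mex{1} = 0
g(5) = mex{1} = 0
g(6) = mex{0} = 1
g(7) = mex{0} = 1
g(8) = mex{1} = 0
So g(8) = 0.
Row B is a plain Nim row of size 6, so its Grundy value is 6.
The value of a disjunctive sum is the nim-sum of the parts.
Combined value = 0 ⊕ 6 = 6.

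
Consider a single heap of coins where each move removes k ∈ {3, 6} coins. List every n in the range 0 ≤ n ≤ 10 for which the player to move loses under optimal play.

Grundy values for subtraction set {3, 6}:
k:     0  1  2  3  4  5  6  7  8  9 10
g(k):  0  0  0  1  1  1  2  2  2  0  0
The P-positions (g = 0) in 0..10 are 0, 1, 2, 9, 10.

0, 1, 2, 9, 10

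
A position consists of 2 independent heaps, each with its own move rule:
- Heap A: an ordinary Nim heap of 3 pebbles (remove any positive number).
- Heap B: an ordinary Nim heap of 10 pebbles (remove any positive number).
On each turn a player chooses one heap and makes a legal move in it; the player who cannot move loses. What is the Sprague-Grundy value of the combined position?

Heap A is a plain Nim heap of size 3, so its Grundy value is 3.
Heap B is a plain Nim heap of size 10, so its Grundy value is 10.
By the Sprague-Grundy theorem, the Grundy value of a sum of independent games is the XOR of the component values.
Combined value = 3 XOR 10 = 9.

9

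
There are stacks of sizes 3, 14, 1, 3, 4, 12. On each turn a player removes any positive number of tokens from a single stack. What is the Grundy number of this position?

7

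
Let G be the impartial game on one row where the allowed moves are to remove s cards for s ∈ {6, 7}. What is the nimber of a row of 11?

Compute g(0), g(1), … for moves {6, 7}:
k:     0  1  2  3  4  5  6  7  8  9 10 11
g(k):  0  0  0  0  0  0  1  1  1  1  1  1
So g(11) = 1.

1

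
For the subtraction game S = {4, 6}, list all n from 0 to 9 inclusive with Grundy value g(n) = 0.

0, 1, 2, 3

Build the Grundy sequence with g(k) = mex{g(k−s) : s ∈ {4, 6}, s ≤ k}:
g(0) = mex{} = 0
g(1) = mex{} = 0
g(2) = mex{} = 0
g(3) = mex{} = 0
g(4) = mex{0} = 1
g(5) = mex{0} = 1
g(6) = mex{0} = 1
g(7) = mex{0} = 1
g(8) = mex{0,1} = 2
g(9) = mex{0,1} = 2
The P-positions (g = 0) in 0..9 are 0, 1, 2, 3.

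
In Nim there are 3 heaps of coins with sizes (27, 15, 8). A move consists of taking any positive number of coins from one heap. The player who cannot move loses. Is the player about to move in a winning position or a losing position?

Compute the nim-sum pairwise:
27 ^ 15 = 20
20 ^ 8 = 28
The nim-sum is 28 ≠ 0, so this is an N-position: the player to move can win.

Winning position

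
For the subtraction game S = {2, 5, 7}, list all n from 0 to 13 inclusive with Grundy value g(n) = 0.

0, 1, 4, 10, 13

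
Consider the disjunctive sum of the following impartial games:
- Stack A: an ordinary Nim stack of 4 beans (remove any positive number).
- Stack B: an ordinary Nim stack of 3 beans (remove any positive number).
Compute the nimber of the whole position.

Stack A is a plain Nim stack of size 4, so its Grundy value is 4.
Stack B is a plain Nim stack of size 3, so its Grundy value is 3.
The value of a disjunctive sum is the nim-sum of the parts.
Combined value = 4 ⊕ 3 = 7.

7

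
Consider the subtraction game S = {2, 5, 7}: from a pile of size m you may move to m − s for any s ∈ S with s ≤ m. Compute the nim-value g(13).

0

Build the Grundy sequence with g(k) = mex{g(k−s) : s ∈ {2, 5, 7}, s ≤ k}:
g(0) = mex{} = 0
g(1) = mex{} = 0
g(2) = mex{0} = 1
g(3) = mex{0} = 1
g(4) = mex{1} = 0
g(5) = mex{0,1} = 2
g(6) = mex{0} = 1
g(7) = mex{0,1,2} = 3
g(8) = mex{0,1} = 2
g(9) = mex{0,1,3} = 2
g(10) = mex{1,2} = 0
g(11) = mex{0,1,2} = 3
g(12) = mex{0,2,3} = 1
g(13) = mex{1,2,3} = 0
So g(13) = 0.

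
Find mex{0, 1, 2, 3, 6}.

4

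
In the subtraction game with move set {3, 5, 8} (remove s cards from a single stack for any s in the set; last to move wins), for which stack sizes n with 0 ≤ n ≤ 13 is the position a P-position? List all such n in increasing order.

0, 1, 2, 11, 12, 13

Compute g(0), g(1), … for moves {3, 5, 8}:
k:     0  1  2  3  4  5  6  7  8  9 10 11 12 13
g(k):  0  0  0  1  1  1  2  2  2  3  3  0  0  0
The P-positions (g = 0) in 0..13 are 0, 1, 2, 11, 12, 13.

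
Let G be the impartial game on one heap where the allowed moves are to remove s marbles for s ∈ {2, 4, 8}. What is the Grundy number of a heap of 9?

1

Compute g(0), g(1), … for moves {2, 4, 8}:
k:     0  1  2  3  4  5  6  7  8  9
g(k):  0  0  1  1  2  2  0  0  1  1
So g(9) = 1.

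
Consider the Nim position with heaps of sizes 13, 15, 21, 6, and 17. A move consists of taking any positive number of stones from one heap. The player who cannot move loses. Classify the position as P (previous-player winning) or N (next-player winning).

Nim-sum: 13 ⊕ 15 ⊕ 21 ⊕ 6 ⊕ 17 = 0.
The nim-sum is 0, so this is a P-position: the player to move is in a losing position under optimal play.

P-position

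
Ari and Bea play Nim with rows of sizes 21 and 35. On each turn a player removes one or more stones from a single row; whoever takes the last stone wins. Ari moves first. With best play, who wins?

Compute the nim-sum pairwise:
21 XOR 35 = 54
The nim-sum is 54 ≠ 0, so this is an N-position: the player to move can win; Ari has a winning move.

Ari wins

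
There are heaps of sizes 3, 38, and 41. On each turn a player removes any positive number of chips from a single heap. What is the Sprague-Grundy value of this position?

Bitwise XOR of the heap sizes:
  000011  (3)
  100110  (38)
  101001  (41)
  ------
  001100  (12)

12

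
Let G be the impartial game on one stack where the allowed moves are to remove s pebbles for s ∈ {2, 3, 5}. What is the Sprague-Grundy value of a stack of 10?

1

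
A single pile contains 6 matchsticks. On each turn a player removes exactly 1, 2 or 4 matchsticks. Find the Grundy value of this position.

0

Compute g(0), g(1), … for moves {1, 2, 4}:
g(0) = mex{} = 0
g(1) = mex{0} = 1
g(2) = mex{0,1} = 2
g(3) = mex{1,2} = 0
g(4) = mex{0,2} = 1
g(5) = mex{0,1} = 2
g(6) = mex{1,2} = 0
So g(6) = 0.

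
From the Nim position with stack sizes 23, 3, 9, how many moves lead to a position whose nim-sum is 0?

1

Nim-sum: 23 ⊕ 3 ⊕ 9 = 29.
The overall nim-sum is X = 29. A stack of size p has a winning move iff p XOR X < p (reduce it to p XOR X).
  23: 23 XOR 29 = 10 < 23 — winning move (to 10).
  3: 3 XOR 29 = 30 ≥ 3 — no move.
  9: 9 XOR 29 = 20 ≥ 9 — no move.
That gives 1 winning move.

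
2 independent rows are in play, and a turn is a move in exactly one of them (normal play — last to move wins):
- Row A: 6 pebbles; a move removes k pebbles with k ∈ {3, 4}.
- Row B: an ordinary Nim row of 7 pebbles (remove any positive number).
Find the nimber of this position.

5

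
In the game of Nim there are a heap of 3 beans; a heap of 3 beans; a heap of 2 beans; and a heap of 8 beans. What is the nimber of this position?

10

In binary:
  0011  (3)
  0011  (3)
  0010  (2)
  1000  (8)
  ----
  1010  (10)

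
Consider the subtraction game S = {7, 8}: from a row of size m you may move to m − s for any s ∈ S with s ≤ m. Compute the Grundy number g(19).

0

Compute g(0), g(1), … for moves {7, 8}:
k:     0  1  2  3  4  5  6  7  8  9 10 11 12 13 14 15 16 17 18 19
g(k):  0  0  0  0  0  0  0  1  1  1  1  1  1  1  2  0  0  0  0  0
So g(19) = 0.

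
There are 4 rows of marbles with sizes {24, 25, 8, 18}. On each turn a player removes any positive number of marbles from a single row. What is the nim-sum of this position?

Write each in binary and XOR column by column:
  11000  (24)
  11001  (25)
  01000  (8)
  10010  (18)
  -----
  11011  (27)

27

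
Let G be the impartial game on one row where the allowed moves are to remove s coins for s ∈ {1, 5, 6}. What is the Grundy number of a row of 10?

2

Build the Grundy sequence with g(k) = mex{g(k−s) : s ∈ {1, 5, 6}, s ≤ k}:
k:     0  1  2  3  4  5  6  7  8  9 10
g(k):  0  1  0  1  0  1  2  3  2  3  2
So g(10) = 2.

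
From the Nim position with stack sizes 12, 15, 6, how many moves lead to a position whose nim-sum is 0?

3

Nim-sum: 12 ^ 15 ^ 6 = 5.
The overall nim-sum is X = 5. A stack of size p has a winning move iff p XOR X < p (reduce it to p XOR X).
  12: 12 XOR 5 = 9 < 12 — winning move (to 9).
  15: 15 XOR 5 = 10 < 15 — winning move (to 10).
  6: 6 XOR 5 = 3 < 6 — winning move (to 3).
That gives 3 winning moves.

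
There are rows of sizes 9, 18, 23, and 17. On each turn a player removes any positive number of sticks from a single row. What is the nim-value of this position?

29

Bitwise XOR of the heap sizes:
  01001  (9)
  10010  (18)
  10111  (23)
  10001  (17)
  -----
  11101  (29)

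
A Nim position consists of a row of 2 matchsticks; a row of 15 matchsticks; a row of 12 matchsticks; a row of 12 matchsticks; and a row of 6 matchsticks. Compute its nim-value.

11

In binary:
  0010  (2)
  1111  (15)
  1100  (12)
  1100  (12)
  0110  (6)
  ----
  1011  (11)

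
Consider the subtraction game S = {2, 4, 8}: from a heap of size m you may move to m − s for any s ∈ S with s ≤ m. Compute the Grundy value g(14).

Compute g(0), g(1), … for moves {2, 4, 8}:
g(0) = mex{} = 0
g(1) = mex{} = 0
g(2) = mex{0} = 1
g(3) = mex{0} = 1
g(4) = mex{0,1} = 2
g(5) = mex{0,1} = 2
g(6) = mex{1,2} = 0
g(7) = mex{1,2} = 0
g(8) = mex{0,2} = 1
g(9) = mex{0,2} = 1
g(10) = mex{0,1} = 2
g(11) = mex{0,1} = 2
g(12) = mex{1,2} = 0
g(13) = mex{1,2} = 0
g(14) = mex{0,2} = 1
So g(14) = 1.

1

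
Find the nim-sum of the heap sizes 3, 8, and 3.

8

Write each in binary and XOR column by column:
  0011  (3)
  1000  (8)
  0011  (3)
  ----
  1000  (8)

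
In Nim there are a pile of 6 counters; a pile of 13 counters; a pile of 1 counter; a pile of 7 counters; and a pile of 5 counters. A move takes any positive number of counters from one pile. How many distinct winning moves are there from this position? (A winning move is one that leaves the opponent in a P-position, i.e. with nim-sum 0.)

1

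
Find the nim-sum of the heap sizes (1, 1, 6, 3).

Compute the nim-sum pairwise:
1 ⊕ 1 = 0
0 ⊕ 6 = 6
6 ⊕ 3 = 5

5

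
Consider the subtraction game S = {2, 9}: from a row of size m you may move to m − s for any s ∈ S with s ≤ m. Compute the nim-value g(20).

Compute g(0), g(1), … for moves {2, 9}:
k:     0  1  2  3  4  5  6  7  8  9 10 11 12 13 14 15 16 17 18 19 20
g(k):  0  0  1  1  0  0  1  1  0  2  1  0  0  1  1  0  0  1  1  0  2
So g(20) = 2.

2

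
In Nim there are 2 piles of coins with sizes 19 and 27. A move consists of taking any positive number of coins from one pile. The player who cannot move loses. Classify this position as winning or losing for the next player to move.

In binary:
  10011  (19)
  11011  (27)
  -----
  01000  (8)
The nim-sum is 8 ≠ 0, so this is an N-position: the player to move can win.

Winning position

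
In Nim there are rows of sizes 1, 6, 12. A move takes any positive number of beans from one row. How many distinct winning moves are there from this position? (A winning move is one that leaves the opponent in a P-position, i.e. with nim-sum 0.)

Bitwise XOR of the heap sizes:
  0001  (1)
  0110  (6)
  1100  (12)
  ----
  1011  (11)
The overall nim-sum is X = 11. A row of size p has a winning move iff p XOR X < p (reduce it to p XOR X).
  1: 1 XOR 11 = 10 ≥ 1 — no move.
  6: 6 XOR 11 = 13 ≥ 6 — no move.
  12: 12 XOR 11 = 7 < 12 — winning move (to 7).
That gives 1 winning move.

1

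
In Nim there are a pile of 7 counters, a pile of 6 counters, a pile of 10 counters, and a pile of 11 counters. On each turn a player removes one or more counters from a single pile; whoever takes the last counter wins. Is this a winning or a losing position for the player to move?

Losing position

Write each in binary and XOR column by column:
  0111  (7)
  0110  (6)
  1010  (10)
  1011  (11)
  ----
  0000  (0)
The nim-sum is 0, so this is a P-position: the player to move is in a losing position under optimal play.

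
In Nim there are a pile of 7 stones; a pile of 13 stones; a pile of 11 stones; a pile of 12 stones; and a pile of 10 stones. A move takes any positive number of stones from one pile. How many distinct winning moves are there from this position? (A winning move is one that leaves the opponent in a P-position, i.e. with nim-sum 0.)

Nim-sum: 7 ⊕ 13 ⊕ 11 ⊕ 12 ⊕ 10 = 7.
The overall nim-sum is X = 7. A pile of size p has a winning move iff p XOR X < p (reduce it to p XOR X).
  7: 7 XOR 7 = 0 < 7 — winning move (to 0).
  13: 13 XOR 7 = 10 < 13 — winning move (to 10).
  11: 11 XOR 7 = 12 ≥ 11 — no move.
  12: 12 XOR 7 = 11 < 12 — winning move (to 11).
  10: 10 XOR 7 = 13 ≥ 10 — no move.
That gives 3 winning moves.

3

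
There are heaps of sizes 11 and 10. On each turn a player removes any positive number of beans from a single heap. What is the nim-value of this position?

1

In binary:
  1011  (11)
  1010  (10)
  ----
  0001  (1)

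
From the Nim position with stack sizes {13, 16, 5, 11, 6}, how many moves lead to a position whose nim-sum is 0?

Nim-sum: 13 XOR 16 XOR 5 XOR 11 XOR 6 = 21.
The overall nim-sum is X = 21. A stack of size p has a winning move iff p XOR X < p (reduce it to p XOR X).
  13: 13 XOR 21 = 24 ≥ 13 — no move.
  16: 16 XOR 21 = 5 < 16 — winning move (to 5).
  5: 5 XOR 21 = 16 ≥ 5 — no move.
  11: 11 XOR 21 = 30 ≥ 11 — no move.
  6: 6 XOR 21 = 19 ≥ 6 — no move.
That gives 1 winning move.

1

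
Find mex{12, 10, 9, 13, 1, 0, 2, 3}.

4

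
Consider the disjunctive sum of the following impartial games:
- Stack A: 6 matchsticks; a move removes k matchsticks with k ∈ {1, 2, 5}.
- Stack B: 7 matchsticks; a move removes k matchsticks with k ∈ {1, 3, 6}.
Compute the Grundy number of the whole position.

3

Grundy values for stack A (subtraction set {1, 2, 5}):
g(0) = mex{} = 0
g(1) = mex{0} = 1
g(2) = mex{0,1} = 2
g(3) = mex{1,2} = 0
g(4) = mex{0,2} = 1
g(5) = mex{0,1} = 2
g(6) = mex{1,2} = 0
So g(6) = 0.
Build the Grundy sequence for stack B with g(k) = mex{g(k−s) : s ∈ {1, 3, 6}, s ≤ k}:
k:     0  1  2  3  4  5  6  7
g(k):  0  1  0  1  0  1  2  3
So g(7) = 3.
By the Sprague-Grundy theorem, the Grundy value of a sum of independent games is the XOR of the component values.
Combined value = 0 XOR 3 = 3.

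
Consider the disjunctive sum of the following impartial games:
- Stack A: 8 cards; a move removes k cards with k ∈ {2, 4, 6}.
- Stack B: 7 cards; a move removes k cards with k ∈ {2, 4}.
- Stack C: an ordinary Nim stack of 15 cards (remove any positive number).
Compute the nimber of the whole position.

15

For stack A, compute g(0), g(1), … with moves {2, 4, 6}:
g(0) = mex{} = 0
g(1) = mex{} = 0
g(2) = mex{0} = 1
g(3) = mex{0} = 1
g(4) = mex{0,1} = 2
g(5) = mex{0,1} = 2
g(6) = mex{0,1,2} = 3
g(7) = mex{0,1,2} = 3
g(8) = mex{1,2,3} = 0
So g(8) = 0.
For stack B, compute g(0), g(1), … with moves {2, 4}:
g(0) = mex{} = 0
g(1) = mex{} = 0
g(2) = mex{0} = 1
g(3) = mex{0} = 1
g(4) = mex{0,1} = 2
g(5) = mex{0,1} = 2
g(6) = mex{1,2} = 0
g(7) = mex{1,2} = 0
So g(7) = 0.
Stack C is a plain Nim stack of size 15, so its Grundy value is 15.
By the Sprague-Grundy theorem, the Grundy value of a sum of independent games is the XOR of the component values.
Combined value = 0 ⊕ 0 ⊕ 15 = 15.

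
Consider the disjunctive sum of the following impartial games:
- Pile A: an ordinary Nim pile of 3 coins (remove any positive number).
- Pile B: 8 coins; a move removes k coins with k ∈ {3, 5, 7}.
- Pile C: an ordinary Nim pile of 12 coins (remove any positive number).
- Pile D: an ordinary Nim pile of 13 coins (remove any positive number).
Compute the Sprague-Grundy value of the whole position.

Pile A is a plain Nim pile of size 3, so its Grundy value is 3.
For pile B, compute g(0), g(1), … with moves {3, 5, 7}:
g(0) = mex{} = 0
g(1) = mex{} = 0
g(2) = mex{} = 0
g(3) = mex{0} = 1
g(4) = mex{0} = 1
g(5) = mex{0} = 1
g(6) = mex{0,1} = 2
g(7) = mex{0,1} = 2
g(8) = mex{0,1} = 2
So g(8) = 2.
Pile C is a plain Nim pile of size 12, so its Grundy value is 12.
Pile D is a plain Nim pile of size 13, so its Grundy value is 13.
The value of a disjunctive sum is the nim-sum of the parts.
Combined value = 3 XOR 2 XOR 12 XOR 13 = 0.

0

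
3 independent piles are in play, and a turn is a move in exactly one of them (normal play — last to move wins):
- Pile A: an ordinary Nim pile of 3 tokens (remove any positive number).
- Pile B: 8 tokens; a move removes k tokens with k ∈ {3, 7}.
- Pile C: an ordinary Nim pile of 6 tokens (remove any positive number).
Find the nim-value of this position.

7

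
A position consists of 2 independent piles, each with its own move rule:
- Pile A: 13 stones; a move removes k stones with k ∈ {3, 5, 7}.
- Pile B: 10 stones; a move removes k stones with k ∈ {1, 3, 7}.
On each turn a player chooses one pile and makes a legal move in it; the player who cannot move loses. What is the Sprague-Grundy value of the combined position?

Build the Grundy sequence for pile A with g(k) = mex{g(k−s) : s ∈ {3, 5, 7}, s ≤ k}:
g(0) = mex{} = 0
g(1) = mex{} = 0
g(2) = mex{} = 0
g(3) = mex{0} = 1
g(4) = mex{0} = 1
g(5) = mex{0} = 1
g(6) = mex{0,1} = 2
g(7) = mex{0,1} = 2
g(8) = mex{0,1} = 2
g(9) = mex{0,1,2} = 3
g(10) = mex{1,2} = 0
g(11) = mex{1,2} = 0
g(12) = mex{1,2,3} = 0
g(13) = mex{0,2} = 1
So g(13) = 1.
Grundy values for pile B (subtraction set {1, 3, 7}):
g(0) = mex{} = 0
g(1) = mex{0} = 1
g(2) = mex{1} = 0
g(3) = mex{0} = 1
g(4) = mex{1} = 0
g(5) = mex{0} = 1
g(6) = mex{1} = 0
g(7) = mex{0} = 1
g(8) = mex{1} = 0
g(9) = mex{0} = 1
g(10) = mex{1} = 0
So g(10) = 0.
The value of a disjunctive sum is the nim-sum of the parts.
Combined value = 1 ⊕ 0 = 1.

1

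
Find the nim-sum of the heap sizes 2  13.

15

In binary:
  0010  (2)
  1101  (13)
  ----
  1111  (15)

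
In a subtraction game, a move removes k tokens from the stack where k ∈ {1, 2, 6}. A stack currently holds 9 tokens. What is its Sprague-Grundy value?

2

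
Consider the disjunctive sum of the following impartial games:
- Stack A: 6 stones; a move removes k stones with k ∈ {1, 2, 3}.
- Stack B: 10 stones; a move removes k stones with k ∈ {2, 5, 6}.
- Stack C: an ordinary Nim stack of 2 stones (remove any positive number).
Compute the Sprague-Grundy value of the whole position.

Grundy values for stack A (subtraction set {1, 2, 3}):
k:     0  1  2  3  4  5  6
g(k):  0  1  2  3  0  1  2
So g(6) = 2.
For stack B, compute g(0), g(1), … with moves {2, 5, 6}:
k:     0  1  2  3  4  5  6  7  8  9 10
g(k):  0  0  1  1  0  2  1  3  0  2  1
So g(10) = 1.
Stack C is a plain Nim stack of size 2, so its Grundy value is 2.
By the Sprague-Grundy theorem, the Grundy value of a sum of independent games is the XOR of the component values.
Combined value = 2 XOR 1 XOR 2 = 1.

1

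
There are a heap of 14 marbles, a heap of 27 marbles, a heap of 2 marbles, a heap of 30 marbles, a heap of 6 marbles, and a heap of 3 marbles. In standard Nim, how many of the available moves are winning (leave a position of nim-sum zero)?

Compute the nim-sum pairwise:
14 ⊕ 27 = 21
21 ⊕ 2 = 23
23 ⊕ 30 = 9
9 ⊕ 6 = 15
15 ⊕ 3 = 12
The overall nim-sum is X = 12. A heap of size p has a winning move iff p XOR X < p (reduce it to p XOR X).
  14: 14 XOR 12 = 2 < 14 — winning move (to 2).
  27: 27 XOR 12 = 23 < 27 — winning move (to 23).
  2: 2 XOR 12 = 14 ≥ 2 — no move.
  30: 30 XOR 12 = 18 < 30 — winning move (to 18).
  6: 6 XOR 12 = 10 ≥ 6 — no move.
  3: 3 XOR 12 = 15 ≥ 3 — no move.
That gives 3 winning moves.

3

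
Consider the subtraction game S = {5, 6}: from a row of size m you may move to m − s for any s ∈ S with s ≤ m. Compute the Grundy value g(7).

1

Compute g(0), g(1), … for moves {5, 6}:
g(0) = mex{} = 0
g(1) = mex{} = 0
g(2) = mex{} = 0
g(3) = mex{} = 0
g(4) = mex{} = 0
g(5) = mex{0} = 1
g(6) = mex{0} = 1
g(7) = mex{0} = 1
So g(7) = 1.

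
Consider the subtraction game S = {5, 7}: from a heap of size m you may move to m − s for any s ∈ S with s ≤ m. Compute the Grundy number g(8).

1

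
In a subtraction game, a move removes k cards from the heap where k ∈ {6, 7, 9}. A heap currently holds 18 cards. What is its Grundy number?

0

Build the Grundy sequence with g(k) = mex{g(k−s) : s ∈ {6, 7, 9}, s ≤ k}:
k:     0  1  2  3  4  5  6  7  8  9 10 11 12 13 14 15 16 17 18
g(k):  0  0  0  0  0  0  1  1  1  1  1  1  2  2  2  0  0  0  0
So g(18) = 0.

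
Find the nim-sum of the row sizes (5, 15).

Bitwise XOR of the heap sizes:
  0101  (5)
  1111  (15)
  ----
  1010  (10)

10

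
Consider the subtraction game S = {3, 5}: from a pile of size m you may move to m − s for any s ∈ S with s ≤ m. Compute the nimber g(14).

Compute g(0), g(1), … for moves {3, 5}:
g(0) = mex{} = 0
g(1) = mex{} = 0
g(2) = mex{} = 0
g(3) = mex{0} = 1
g(4) = mex{0} = 1
g(5) = mex{0} = 1
g(6) = mex{0,1} = 2
g(7) = mex{0,1} = 2
g(8) = mex{1} = 0
g(9) = mex{1,2} = 0
g(10) = mex{1,2} = 0
g(11) = mex{0,2} = 1
g(12) = mex{0,2} = 1
g(13) = mex{0} = 1
g(14) = mex{0,1} = 2
So g(14) = 2.

2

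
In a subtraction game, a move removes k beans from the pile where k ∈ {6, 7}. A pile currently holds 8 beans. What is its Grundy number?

1

Grundy values for subtraction set {6, 7}:
k:     0  1  2  3  4  5  6  7  8
g(k):  0  0  0  0  0  0  1  1  1
So g(8) = 1.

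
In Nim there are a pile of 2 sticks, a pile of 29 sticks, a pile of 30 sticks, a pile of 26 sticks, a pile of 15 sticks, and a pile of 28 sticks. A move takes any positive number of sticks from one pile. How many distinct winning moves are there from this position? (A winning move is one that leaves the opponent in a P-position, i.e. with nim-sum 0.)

5

Compute the nim-sum pairwise:
2 ⊕ 29 = 31
31 ⊕ 30 = 1
1 ⊕ 26 = 27
27 ⊕ 15 = 20
20 ⊕ 28 = 8
The overall nim-sum is X = 8. A pile of size p has a winning move iff p XOR X < p (reduce it to p XOR X).
  2: 2 XOR 8 = 10 ≥ 2 — no move.
  29: 29 XOR 8 = 21 < 29 — winning move (to 21).
  30: 30 XOR 8 = 22 < 30 — winning move (to 22).
  26: 26 XOR 8 = 18 < 26 — winning move (to 18).
  15: 15 XOR 8 = 7 < 15 — winning move (to 7).
  28: 28 XOR 8 = 20 < 28 — winning move (to 20).
That gives 5 winning moves.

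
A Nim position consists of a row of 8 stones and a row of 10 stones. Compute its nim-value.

2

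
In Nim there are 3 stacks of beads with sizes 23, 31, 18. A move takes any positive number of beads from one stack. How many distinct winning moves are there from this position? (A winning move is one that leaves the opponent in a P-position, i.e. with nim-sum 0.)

3

Compute the nim-sum pairwise:
23 ⊕ 31 = 8
8 ⊕ 18 = 26
The overall nim-sum is X = 26. A stack of size p has a winning move iff p XOR X < p (reduce it to p XOR X).
  23: 23 XOR 26 = 13 < 23 — winning move (to 13).
  31: 31 XOR 26 = 5 < 31 — winning move (to 5).
  18: 18 XOR 26 = 8 < 18 — winning move (to 8).
That gives 3 winning moves.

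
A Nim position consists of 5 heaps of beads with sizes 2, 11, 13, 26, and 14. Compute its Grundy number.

16

Write each in binary and XOR column by column:
  00010  (2)
  01011  (11)
  01101  (13)
  11010  (26)
  01110  (14)
  -----
  10000  (16)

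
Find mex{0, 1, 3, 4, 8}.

2

The values 0, 1 are all present; 2 is the first non-negative integer missing from the set.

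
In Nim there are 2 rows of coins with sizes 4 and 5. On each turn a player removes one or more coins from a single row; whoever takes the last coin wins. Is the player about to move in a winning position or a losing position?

Winning position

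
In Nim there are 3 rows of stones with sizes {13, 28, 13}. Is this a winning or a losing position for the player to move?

Winning position

Write each in binary and XOR column by column:
  01101  (13)
  11100  (28)
  01101  (13)
  -----
  11100  (28)
The nim-sum is 28 ≠ 0, so this is an N-position: the player to move can win.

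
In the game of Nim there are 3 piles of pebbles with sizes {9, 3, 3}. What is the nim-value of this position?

9

Compute the nim-sum pairwise:
9 ⊕ 3 = 10
10 ⊕ 3 = 9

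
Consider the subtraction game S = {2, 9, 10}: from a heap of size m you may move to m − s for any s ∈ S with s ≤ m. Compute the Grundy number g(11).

3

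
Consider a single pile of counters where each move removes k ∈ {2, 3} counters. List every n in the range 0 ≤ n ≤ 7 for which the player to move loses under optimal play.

0, 1, 5, 6

Compute g(0), g(1), … for moves {2, 3}:
g(0) = mex{} = 0
g(1) = mex{} = 0
g(2) = mex{0} = 1
g(3) = mex{0} = 1
g(4) = mex{0,1} = 2
g(5) = mex{1} = 0
g(6) = mex{1,2} = 0
g(7) = mex{0,2} = 1
The P-positions (g = 0) in 0..7 are 0, 1, 5, 6.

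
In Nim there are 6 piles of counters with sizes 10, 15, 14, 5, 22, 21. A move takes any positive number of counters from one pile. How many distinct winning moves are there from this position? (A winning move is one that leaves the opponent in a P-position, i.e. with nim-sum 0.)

Nim-sum: 10 ^ 15 ^ 14 ^ 5 ^ 22 ^ 21 = 13.
The overall nim-sum is X = 13. A pile of size p has a winning move iff p XOR X < p (reduce it to p XOR X).
  10: 10 XOR 13 = 7 < 10 — winning move (to 7).
  15: 15 XOR 13 = 2 < 15 — winning move (to 2).
  14: 14 XOR 13 = 3 < 14 — winning move (to 3).
  5: 5 XOR 13 = 8 ≥ 5 — no move.
  22: 22 XOR 13 = 27 ≥ 22 — no move.
  21: 21 XOR 13 = 24 ≥ 21 — no move.
That gives 3 winning moves.

3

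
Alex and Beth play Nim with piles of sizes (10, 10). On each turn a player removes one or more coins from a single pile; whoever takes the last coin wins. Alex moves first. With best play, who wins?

Beth wins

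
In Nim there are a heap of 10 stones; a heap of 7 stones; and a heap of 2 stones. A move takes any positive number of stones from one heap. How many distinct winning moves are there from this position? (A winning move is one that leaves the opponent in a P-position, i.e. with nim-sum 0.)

1

Bitwise XOR of the heap sizes:
  1010  (10)
  0111  (7)
  0010  (2)
  ----
  1111  (15)
The overall nim-sum is X = 15. A heap of size p has a winning move iff p XOR X < p (reduce it to p XOR X).
  10: 10 XOR 15 = 5 < 10 — winning move (to 5).
  7: 7 XOR 15 = 8 ≥ 7 — no move.
  2: 2 XOR 15 = 13 ≥ 2 — no move.
That gives 1 winning move.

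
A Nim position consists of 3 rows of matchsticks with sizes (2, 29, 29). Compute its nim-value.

2

Bitwise XOR of the heap sizes:
  00010  (2)
  11101  (29)
  11101  (29)
  -----
  00010  (2)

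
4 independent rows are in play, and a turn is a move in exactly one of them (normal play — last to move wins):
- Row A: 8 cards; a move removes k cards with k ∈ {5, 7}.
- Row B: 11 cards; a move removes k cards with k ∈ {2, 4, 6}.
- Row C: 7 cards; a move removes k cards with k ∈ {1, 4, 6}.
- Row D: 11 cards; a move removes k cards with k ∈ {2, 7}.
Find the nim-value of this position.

Grundy values for row A (subtraction set {5, 7}):
g(0) = mex{} = 0
g(1) = mex{} = 0
g(2) = mex{} = 0
g(3) = mex{} = 0
g(4) = mex{} = 0
g(5) = mex{0} = 1
g(6) = mex{0} = 1
g(7) = mex{0} = 1
g(8) = mex{0} = 1
So g(8) = 1.
For row B, compute g(0), g(1), … with moves {2, 4, 6}:
k:     0  1  2  3  4  5  6  7  8  9 10 11
g(k):  0  0  1  1  2  2  3  3  0  0  1  1
So g(11) = 1.
For row C, compute g(0), g(1), … with moves {1, 4, 6}:
k:     0  1  2  3  4  5  6  7
g(k):  0  1  0  1  2  0  1  0
So g(7) = 0.
For row D, compute g(0), g(1), … with moves {2, 7}:
g(0) = mex{} = 0
g(1) = mex{} = 0
g(2) = mex{0} = 1
g(3) = mex{0} = 1
g(4) = mex{1} = 0
g(5) = mex{1} = 0
g(6) = mex{0} = 1
g(7) = mex{0} = 1
g(8) = mex{0,1} = 2
g(9) = mex{1} = 0
g(10) = mex{1,2} = 0
g(11) = mex{0} = 1
So g(11) = 1.
The value of a disjunctive sum is the nim-sum of the parts.
Combined value = 1 ⊕ 1 ⊕ 0 ⊕ 1 = 1.

1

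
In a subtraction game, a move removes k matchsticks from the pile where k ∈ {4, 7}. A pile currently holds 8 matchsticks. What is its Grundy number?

Grundy values for subtraction set {4, 7}:
g(0) = mex{} = 0
g(1) = mex{} = 0
g(2) = mex{} = 0
g(3) = mex{} = 0
g(4) = mex{0} = 1
g(5) = mex{0} = 1
g(6) = mex{0} = 1
g(7) = mex{0} = 1
g(8) = mex{0,1} = 2
So g(8) = 2.

2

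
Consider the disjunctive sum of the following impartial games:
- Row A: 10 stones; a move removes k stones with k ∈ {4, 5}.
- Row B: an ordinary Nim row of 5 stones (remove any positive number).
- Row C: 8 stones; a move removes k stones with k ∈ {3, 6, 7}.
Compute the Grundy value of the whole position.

For row A, compute g(0), g(1), … with moves {4, 5}:
g(0) = mex{} = 0
g(1) = mex{} = 0
g(2) = mex{} = 0
g(3) = mex{} = 0
g(4) = mex{0} = 1
g(5) = mex{0} = 1
g(6) = mex{0} = 1
g(7) = mex{0} = 1
g(8) = mex{0,1} = 2
g(9) = mex{1} = 0
g(10) = mex{1} = 0
So g(10) = 0.
Row B is a plain Nim row of size 5, so its Grundy value is 5.
Grundy values for row C (subtraction set {3, 6, 7}):
g(0) = mex{} = 0
g(1) = mex{} = 0
g(2) = mex{} = 0
g(3) = mex{0} = 1
g(4) = mex{0} = 1
g(5) = mex{0} = 1
g(6) = mex{0,1} = 2
g(7) = mex{0,1} = 2
g(8) = mex{0,1} = 2
So g(8) = 2.
The value of a disjunctive sum is the nim-sum of the parts.
Combined value = 0 XOR 5 XOR 2 = 7.

7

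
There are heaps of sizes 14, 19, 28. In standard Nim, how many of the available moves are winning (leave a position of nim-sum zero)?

1

In binary:
  01110  (14)
  10011  (19)
  11100  (28)
  -----
  00001  (1)
The overall nim-sum is X = 1. A heap of size p has a winning move iff p XOR X < p (reduce it to p XOR X).
  14: 14 XOR 1 = 15 ≥ 14 — no move.
  19: 19 XOR 1 = 18 < 19 — winning move (to 18).
  28: 28 XOR 1 = 29 ≥ 28 — no move.
That gives 1 winning move.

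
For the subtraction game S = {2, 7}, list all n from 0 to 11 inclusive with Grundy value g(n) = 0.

Grundy values for subtraction set {2, 7}:
g(0) = mex{} = 0
g(1) = mex{} = 0
g(2) = mex{0} = 1
g(3) = mex{0} = 1
g(4) = mex{1} = 0
g(5) = mex{1} = 0
g(6) = mex{0} = 1
g(7) = mex{0} = 1
g(8) = mex{0,1} = 2
g(9) = mex{1} = 0
g(10) = mex{1,2} = 0
g(11) = mex{0} = 1
The P-positions (g = 0) in 0..11 are 0, 1, 4, 5, 9, 10.

0, 1, 4, 5, 9, 10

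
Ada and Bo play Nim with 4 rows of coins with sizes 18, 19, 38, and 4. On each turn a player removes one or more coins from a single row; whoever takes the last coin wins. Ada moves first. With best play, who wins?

Bitwise XOR of the heap sizes:
  010010  (18)
  010011  (19)
  100110  (38)
  000100  (4)
  ------
  100011  (35)
The nim-sum is 35 ≠ 0, so this is an N-position: the player to move can win; Ada has a winning move.

Ada wins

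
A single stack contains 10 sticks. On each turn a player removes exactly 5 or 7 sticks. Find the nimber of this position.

Build the Grundy sequence with g(k) = mex{g(k−s) : s ∈ {5, 7}, s ≤ k}:
g(0) = mex{} = 0
g(1) = mex{} = 0
g(2) = mex{} = 0
g(3) = mex{} = 0
g(4) = mex{} = 0
g(5) = mex{0} = 1
g(6) = mex{0} = 1
g(7) = mex{0} = 1
g(8) = mex{0} = 1
g(9) = mex{0} = 1
g(10) = mex{0,1} = 2
So g(10) = 2.

2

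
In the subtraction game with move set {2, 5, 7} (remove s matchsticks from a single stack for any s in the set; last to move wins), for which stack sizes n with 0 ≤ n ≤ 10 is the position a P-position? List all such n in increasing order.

0, 1, 4, 10

Build the Grundy sequence with g(k) = mex{g(k−s) : s ∈ {2, 5, 7}, s ≤ k}:
g(0) = mex{} = 0
g(1) = mex{} = 0
g(2) = mex{0} = 1
g(3) = mex{0} = 1
g(4) = mex{1} = 0
g(5) = mex{0,1} = 2
g(6) = mex{0} = 1
g(7) = mex{0,1,2} = 3
g(8) = mex{0,1} = 2
g(9) = mex{0,1,3} = 2
g(10) = mex{1,2} = 0
The P-positions (g = 0) in 0..10 are 0, 1, 4, 10.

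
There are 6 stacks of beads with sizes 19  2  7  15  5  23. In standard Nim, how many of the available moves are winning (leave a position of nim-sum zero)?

1

Compute the nim-sum pairwise:
19 ⊕ 2 = 17
17 ⊕ 7 = 22
22 ⊕ 15 = 25
25 ⊕ 5 = 28
28 ⊕ 23 = 11
The overall nim-sum is X = 11. A stack of size p has a winning move iff p XOR X < p (reduce it to p XOR X).
  19: 19 XOR 11 = 24 ≥ 19 — no move.
  2: 2 XOR 11 = 9 ≥ 2 — no move.
  7: 7 XOR 11 = 12 ≥ 7 — no move.
  15: 15 XOR 11 = 4 < 15 — winning move (to 4).
  5: 5 XOR 11 = 14 ≥ 5 — no move.
  23: 23 XOR 11 = 28 ≥ 23 — no move.
That gives 1 winning move.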